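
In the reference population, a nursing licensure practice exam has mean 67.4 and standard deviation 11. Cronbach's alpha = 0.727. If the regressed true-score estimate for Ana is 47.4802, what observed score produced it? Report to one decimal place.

40.0

T̂ = ρX + (1 − ρ)μ  ⇒  X = (T̂ − (1 − ρ)μ) / ρ
X = (47.4802 − 0.273 × 67.4) / 0.727 = (47.4802 − 18.4002) / 0.727 = 29.0800 / 0.727 = 40.000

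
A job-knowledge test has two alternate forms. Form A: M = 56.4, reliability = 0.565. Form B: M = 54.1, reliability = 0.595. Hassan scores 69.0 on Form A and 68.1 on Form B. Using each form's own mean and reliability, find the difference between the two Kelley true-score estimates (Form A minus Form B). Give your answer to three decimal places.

1.089

T̂_A = 0.565(69.0) + 0.435(56.4) = 63.51900
T̂_B = 0.595(68.1) + 0.405(54.1) = 62.43000
T̂_A − T̂_B = 1.08900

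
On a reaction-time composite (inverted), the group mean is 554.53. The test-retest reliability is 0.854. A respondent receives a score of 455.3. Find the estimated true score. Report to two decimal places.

469.79

T̂ = 0.854(455.3) + 0.146(554.53) = 388.8262 + 80.96138 = 469.788 → 469.79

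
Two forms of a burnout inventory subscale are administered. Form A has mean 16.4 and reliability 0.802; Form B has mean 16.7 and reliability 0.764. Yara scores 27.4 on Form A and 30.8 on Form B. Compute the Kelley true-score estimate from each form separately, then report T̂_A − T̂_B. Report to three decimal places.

-2.250

T̂_A = 0.802(27.4) + 0.198(16.4) = 25.22200
T̂_B = 0.764(30.8) + 0.236(16.7) = 27.47240
T̂_A − T̂_B = -2.25040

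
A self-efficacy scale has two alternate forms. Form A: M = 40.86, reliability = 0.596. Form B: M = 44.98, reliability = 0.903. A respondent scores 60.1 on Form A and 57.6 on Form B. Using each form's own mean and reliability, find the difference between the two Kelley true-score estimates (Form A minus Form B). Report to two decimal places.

-4.05

T̂_A = 0.596(60.1) + 0.404(40.86) = 52.3270
T̂_B = 0.903(57.6) + 0.097(44.98) = 56.3759
T̂_A − T̂_B = -4.0488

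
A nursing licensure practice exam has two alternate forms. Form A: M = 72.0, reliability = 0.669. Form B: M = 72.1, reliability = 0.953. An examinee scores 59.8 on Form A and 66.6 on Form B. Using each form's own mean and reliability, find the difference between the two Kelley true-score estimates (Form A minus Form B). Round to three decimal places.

T̂_A = 0.669(59.8) + 0.331(72.0) = 63.83820
T̂_B = 0.953(66.6) + 0.047(72.1) = 66.85850
T̂_A − T̂_B = -3.02030

-3.020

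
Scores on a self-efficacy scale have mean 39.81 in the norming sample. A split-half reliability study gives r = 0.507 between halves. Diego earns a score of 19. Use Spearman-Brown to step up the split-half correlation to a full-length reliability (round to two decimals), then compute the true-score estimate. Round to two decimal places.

25.87

Spearman-Brown: ρ = 2r/(1 + r) = 2(0.507)/(1 + 0.507) = 1.0140/1.507 = 0.6729 → 0.67
T̂ = ρX + (1 − ρ)μ
  = 0.67 × 19 + 0.33 × 39.81
  = 12.73 + 13.1373
  = 25.867
  ≈ 25.87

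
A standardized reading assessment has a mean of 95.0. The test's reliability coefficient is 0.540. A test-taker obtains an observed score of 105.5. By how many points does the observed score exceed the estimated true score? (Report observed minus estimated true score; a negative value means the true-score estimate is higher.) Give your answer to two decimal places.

4.83

T̂ = ρX + (1 − ρ)μ
  = 0.540 × 105.5 + 0.460 × 95.0
  = 56.9700 + 43.7000
  = 100.6700
  ≈ 100.670
X − T̂ = 105.5 − 100.670 = 4.830 → 4.83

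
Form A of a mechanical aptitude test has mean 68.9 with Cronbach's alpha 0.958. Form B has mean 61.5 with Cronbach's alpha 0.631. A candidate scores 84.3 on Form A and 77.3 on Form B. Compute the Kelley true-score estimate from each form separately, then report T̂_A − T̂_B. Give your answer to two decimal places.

12.18

T̂_A = 0.958(84.3) + 0.042(68.9) = 83.6532
T̂_B = 0.631(77.3) + 0.369(61.5) = 71.4698
T̂_A − T̂_B = 12.1834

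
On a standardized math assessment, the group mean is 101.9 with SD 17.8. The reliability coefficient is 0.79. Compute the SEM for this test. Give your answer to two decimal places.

8.16

SEM = SD · √(1 − ρ) = 17.8 × √0.21 = 17.8 × 0.4583 = 8.157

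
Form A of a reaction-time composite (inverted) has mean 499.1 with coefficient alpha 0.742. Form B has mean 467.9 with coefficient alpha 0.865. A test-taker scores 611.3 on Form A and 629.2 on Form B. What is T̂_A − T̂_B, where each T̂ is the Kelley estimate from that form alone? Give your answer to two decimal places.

-25.07

T̂_A = 0.742(611.3) + 0.258(499.1) = 582.3524
T̂_B = 0.865(629.2) + 0.135(467.9) = 607.4245
T̂_A − T̂_B = -25.0721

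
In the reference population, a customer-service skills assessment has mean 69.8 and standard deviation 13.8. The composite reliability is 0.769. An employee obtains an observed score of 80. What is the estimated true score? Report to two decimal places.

77.64

Kelley's formula gives T̂ = 0.769·80 + 0.231·69.8 = 61.520 + 16.1238 = 77.644.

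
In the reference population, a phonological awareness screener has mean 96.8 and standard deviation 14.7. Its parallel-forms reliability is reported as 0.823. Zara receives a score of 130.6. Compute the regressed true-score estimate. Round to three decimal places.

124.617

T̂ = ρX + (1 − ρ)μ
  = 0.823 × 130.6 + 0.177 × 96.8
  = 107.4838 + 17.1336
  = 124.6174
  ≈ 124.617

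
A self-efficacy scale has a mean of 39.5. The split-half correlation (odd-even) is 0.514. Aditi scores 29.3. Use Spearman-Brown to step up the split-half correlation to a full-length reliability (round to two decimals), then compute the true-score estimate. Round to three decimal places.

Spearman-Brown: ρ = 2r/(1 + r) = 2(0.514)/(1 + 0.514) = 1.0280/1.514 = 0.6790 → 0.68
T̂ = 0.68(29.3) + 0.32(39.5) = 19.924 + 12.640 = 32.5640 → 32.564

32.564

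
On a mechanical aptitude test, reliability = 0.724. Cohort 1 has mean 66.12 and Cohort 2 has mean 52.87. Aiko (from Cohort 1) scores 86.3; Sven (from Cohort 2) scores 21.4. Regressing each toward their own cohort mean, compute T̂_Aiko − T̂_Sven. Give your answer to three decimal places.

T̂_Aiko = 0.724(86.3) + 0.276(66.12) = 80.73032
T̂_Sven = 0.724(21.4) + 0.276(52.87) = 30.08572
Difference = 80.73032 − 30.08572 = 50.64460

50.645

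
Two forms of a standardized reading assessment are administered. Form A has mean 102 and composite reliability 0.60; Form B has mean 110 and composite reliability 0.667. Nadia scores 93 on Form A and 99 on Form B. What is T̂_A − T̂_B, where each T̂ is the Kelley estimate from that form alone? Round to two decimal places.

T̂_A = 0.60(93) + 0.40(102) = 96.6000
T̂_B = 0.667(99) + 0.333(110) = 102.6630
T̂_A − T̂_B = -6.0630

-6.06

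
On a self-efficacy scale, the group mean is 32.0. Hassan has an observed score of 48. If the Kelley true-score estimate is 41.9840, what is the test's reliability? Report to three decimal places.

T̂ = ρX + (1 − ρ)μ  ⇒  T̂ − μ = ρ(X − μ)
ρ = (T̂ − μ)/(X − μ) = (41.9840 − 32.0) / (48 − 32.0) = 9.9840 / 16.0 = 0.62400

0.624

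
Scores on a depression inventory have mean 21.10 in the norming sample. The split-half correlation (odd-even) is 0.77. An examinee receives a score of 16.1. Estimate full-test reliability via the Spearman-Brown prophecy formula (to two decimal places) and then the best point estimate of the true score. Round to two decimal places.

16.75

Spearman-Brown: ρ = 2r/(1 + r) = 2(0.77)/(1 + 0.77) = 1.540/1.77 = 0.8701 → 0.87
Regress the observed score toward the mean by the unreliability: T̂ = 0.87·16.1 + 0.13·21.10 = 14.007 + 2.7430 = 16.750.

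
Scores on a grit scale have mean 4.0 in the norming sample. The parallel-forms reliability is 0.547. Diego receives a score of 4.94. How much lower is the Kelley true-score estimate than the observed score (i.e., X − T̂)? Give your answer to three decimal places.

T̂ = ρX + (1 − ρ)μ
  = 0.547 × 4.94 + 0.453 × 4.0
  = 2.70218 + 1.8120
  = 4.51418
  ≈ 4.5142
X − T̂ = 4.94 − 4.5142 = 0.4258 → 0.426

0.426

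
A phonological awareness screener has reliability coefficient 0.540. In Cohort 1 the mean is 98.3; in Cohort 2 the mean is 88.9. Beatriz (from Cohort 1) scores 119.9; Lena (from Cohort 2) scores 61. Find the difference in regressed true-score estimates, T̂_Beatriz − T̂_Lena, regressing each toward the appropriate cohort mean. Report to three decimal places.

36.130

T̂_Beatriz = 0.540(119.9) + 0.460(98.3) = 109.96400
T̂_Lena = 0.540(61) + 0.460(88.9) = 73.83400
Difference = 109.96400 − 73.83400 = 36.13000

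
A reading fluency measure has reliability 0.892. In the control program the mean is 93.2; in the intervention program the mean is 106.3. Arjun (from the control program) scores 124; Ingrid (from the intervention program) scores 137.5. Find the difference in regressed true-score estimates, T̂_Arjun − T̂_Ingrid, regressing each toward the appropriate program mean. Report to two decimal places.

-13.46

T̂_Arjun = 0.892(124) + 0.108(93.2) = 120.6736
T̂_Ingrid = 0.892(137.5) + 0.108(106.3) = 134.1304
Difference = 120.6736 − 134.1304 = -13.4568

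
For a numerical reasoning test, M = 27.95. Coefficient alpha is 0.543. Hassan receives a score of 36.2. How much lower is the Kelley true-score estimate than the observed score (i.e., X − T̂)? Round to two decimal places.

3.77

T̂ = 0.543(36.2) + 0.457(27.95) = 19.6566 + 12.77315 = 32.4298 → 32.430
X − T̂ = 36.2 − 32.430 = 3.770 → 3.77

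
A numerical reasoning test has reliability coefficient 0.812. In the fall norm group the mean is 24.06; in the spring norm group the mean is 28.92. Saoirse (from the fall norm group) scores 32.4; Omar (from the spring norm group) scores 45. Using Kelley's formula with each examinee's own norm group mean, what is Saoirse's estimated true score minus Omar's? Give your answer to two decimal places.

-11.14

T̂_Saoirse = 0.812(32.4) + 0.188(24.06) = 30.8321
T̂_Omar = 0.812(45) + 0.188(28.92) = 41.9770
Difference = 30.8321 − 41.9770 = -11.1449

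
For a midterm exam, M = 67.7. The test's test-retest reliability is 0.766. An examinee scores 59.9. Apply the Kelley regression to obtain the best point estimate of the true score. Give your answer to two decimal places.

T̂ = ρX + (1 − ρ)μ
  = 0.766 × 59.9 + 0.234 × 67.7
  = 45.8834 + 15.8418
  = 61.725
  ≈ 61.73

61.73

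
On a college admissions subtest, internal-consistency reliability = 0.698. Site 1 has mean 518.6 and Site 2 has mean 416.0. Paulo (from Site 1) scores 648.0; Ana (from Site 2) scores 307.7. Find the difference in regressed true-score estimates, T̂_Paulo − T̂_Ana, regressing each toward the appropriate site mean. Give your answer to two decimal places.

T̂_Paulo = 0.698(648.0) + 0.302(518.6) = 608.9212
T̂_Ana = 0.698(307.7) + 0.302(416.0) = 340.4066
Difference = 608.9212 − 340.4066 = 268.5146

268.51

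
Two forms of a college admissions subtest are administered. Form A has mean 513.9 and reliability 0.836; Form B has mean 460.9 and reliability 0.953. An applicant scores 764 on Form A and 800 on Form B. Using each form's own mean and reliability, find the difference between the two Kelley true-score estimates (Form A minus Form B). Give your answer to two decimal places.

-61.08

T̂_A = 0.836(764) + 0.164(513.9) = 722.9836
T̂_B = 0.953(800) + 0.047(460.9) = 784.0623
T̂_A − T̂_B = -61.0787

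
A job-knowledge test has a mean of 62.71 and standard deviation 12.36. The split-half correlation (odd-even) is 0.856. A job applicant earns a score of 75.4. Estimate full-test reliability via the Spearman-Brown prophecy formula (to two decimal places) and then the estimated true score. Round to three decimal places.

74.385

Spearman-Brown: ρ = 2r/(1 + r) = 2(0.856)/(1 + 0.856) = 1.7120/1.856 = 0.9224 → 0.92
T̂ = 0.92(75.4) + 0.08(62.71) = 69.368 + 5.0168 = 74.3848 → 74.385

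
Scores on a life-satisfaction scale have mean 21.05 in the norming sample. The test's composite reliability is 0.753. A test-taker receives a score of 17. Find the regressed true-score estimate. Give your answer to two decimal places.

Kelley's formula gives T̂ = 0.753·17 + 0.247·21.05 = 12.801 + 5.19935 = 18.000.

18.00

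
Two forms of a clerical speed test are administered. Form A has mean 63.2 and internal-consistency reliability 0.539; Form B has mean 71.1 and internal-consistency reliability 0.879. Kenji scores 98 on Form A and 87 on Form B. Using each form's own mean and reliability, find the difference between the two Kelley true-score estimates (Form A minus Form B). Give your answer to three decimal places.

T̂_A = 0.539(98) + 0.461(63.2) = 81.95720
T̂_B = 0.879(87) + 0.121(71.1) = 85.07610
T̂_A − T̂_B = -3.11890

-3.119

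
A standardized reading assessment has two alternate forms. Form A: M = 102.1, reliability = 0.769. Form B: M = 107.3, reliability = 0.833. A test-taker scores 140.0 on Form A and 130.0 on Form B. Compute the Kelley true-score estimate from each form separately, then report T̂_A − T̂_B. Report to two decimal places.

5.04

T̂_A = 0.769(140.0) + 0.231(102.1) = 131.2451
T̂_B = 0.833(130.0) + 0.167(107.3) = 126.2091
T̂_A − T̂_B = 5.0360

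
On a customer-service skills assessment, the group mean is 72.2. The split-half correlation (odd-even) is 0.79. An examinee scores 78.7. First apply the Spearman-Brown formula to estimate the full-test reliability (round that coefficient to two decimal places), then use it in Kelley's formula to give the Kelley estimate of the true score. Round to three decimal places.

77.920

Spearman-Brown: ρ = 2r/(1 + r) = 2(0.79)/(1 + 0.79) = 1.580/1.79 = 0.8827 → 0.88
T̂ = ρX + (1 − ρ)μ
  = 0.88 × 78.7 + 0.12 × 72.2
  = 69.256 + 8.664
  = 77.9200
  ≈ 77.920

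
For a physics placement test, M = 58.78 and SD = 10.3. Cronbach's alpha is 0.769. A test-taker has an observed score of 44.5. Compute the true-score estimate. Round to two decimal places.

47.80

T̂ = ρX + (1 − ρ)μ
  = 0.769 × 44.5 + 0.231 × 58.78
  = 34.2205 + 13.57818
  = 47.799
  ≈ 47.80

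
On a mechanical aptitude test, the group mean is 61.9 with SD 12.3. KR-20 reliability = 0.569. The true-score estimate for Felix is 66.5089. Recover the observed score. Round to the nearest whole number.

T̂ = ρX + (1 − ρ)μ  ⇒  X = (T̂ − (1 − ρ)μ) / ρ
X = (66.5089 − 0.431 × 61.9) / 0.569 = (66.5089 − 26.6789) / 0.569 = 39.8300 / 0.569 = 70.00

70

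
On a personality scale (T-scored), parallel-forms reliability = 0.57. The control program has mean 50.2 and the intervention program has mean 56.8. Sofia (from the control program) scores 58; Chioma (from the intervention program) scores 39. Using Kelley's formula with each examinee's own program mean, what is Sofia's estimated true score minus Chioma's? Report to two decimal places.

7.99

T̂_Sofia = 0.57(58) + 0.43(50.2) = 54.6460
T̂_Chioma = 0.57(39) + 0.43(56.8) = 46.6540
Difference = 54.6460 − 46.6540 = 7.9920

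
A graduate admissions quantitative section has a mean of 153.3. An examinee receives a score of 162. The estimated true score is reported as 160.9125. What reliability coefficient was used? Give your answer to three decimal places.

0.875

T̂ = ρX + (1 − ρ)μ  ⇒  T̂ − μ = ρ(X − μ)
ρ = (T̂ − μ)/(X − μ) = (160.9125 − 153.3) / (162 − 153.3) = 7.6125 / 8.7 = 0.87500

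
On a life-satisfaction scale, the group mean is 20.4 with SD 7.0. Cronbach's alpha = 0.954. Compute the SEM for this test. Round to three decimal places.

SEM = SD · √(1 − ρ) = 7.0 × √0.046 = 7.0 × 0.2145 = 1.5013

1.501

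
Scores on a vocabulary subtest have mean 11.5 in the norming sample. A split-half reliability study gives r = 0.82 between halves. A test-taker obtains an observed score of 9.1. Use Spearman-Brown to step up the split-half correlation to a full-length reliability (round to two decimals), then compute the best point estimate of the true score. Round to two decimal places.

9.34

Spearman-Brown: ρ = 2r/(1 + r) = 2(0.82)/(1 + 0.82) = 1.640/1.82 = 0.9011 → 0.90
T̂ = ρX + (1 − ρ)μ
  = 0.90 × 9.1 + 0.10 × 11.5
  = 8.190 + 1.150
  = 9.340
  ≈ 9.34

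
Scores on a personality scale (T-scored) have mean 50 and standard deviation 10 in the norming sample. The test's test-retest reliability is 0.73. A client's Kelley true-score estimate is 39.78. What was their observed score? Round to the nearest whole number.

36

T̂ = ρX + (1 − ρ)μ  ⇒  X = (T̂ − (1 − ρ)μ) / ρ
X = (39.78 − 0.27 × 50) / 0.73 = (39.78 − 13.50) / 0.73 = 26.28 / 0.73 = 36.00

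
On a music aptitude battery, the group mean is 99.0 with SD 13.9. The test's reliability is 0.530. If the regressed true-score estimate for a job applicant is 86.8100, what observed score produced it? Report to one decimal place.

76.0

T̂ = ρX + (1 − ρ)μ  ⇒  X = (T̂ − (1 − ρ)μ) / ρ
X = (86.8100 − 0.470 × 99.0) / 0.530 = (86.8100 − 46.5300) / 0.530 = 40.2800 / 0.530 = 76.000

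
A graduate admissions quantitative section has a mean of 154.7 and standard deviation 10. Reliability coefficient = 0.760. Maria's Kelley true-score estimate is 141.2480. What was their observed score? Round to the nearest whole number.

137

T̂ = ρX + (1 − ρ)μ  ⇒  X = (T̂ − (1 − ρ)μ) / ρ
X = (141.2480 − 0.240 × 154.7) / 0.760 = (141.2480 − 37.1280) / 0.760 = 104.1200 / 0.760 = 137.00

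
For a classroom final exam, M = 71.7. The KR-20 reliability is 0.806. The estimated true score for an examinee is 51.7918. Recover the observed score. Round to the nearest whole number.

47

T̂ = ρX + (1 − ρ)μ  ⇒  X = (T̂ − (1 − ρ)μ) / ρ
X = (51.7918 − 0.194 × 71.7) / 0.806 = (51.7918 − 13.9098) / 0.806 = 37.8820 / 0.806 = 47.00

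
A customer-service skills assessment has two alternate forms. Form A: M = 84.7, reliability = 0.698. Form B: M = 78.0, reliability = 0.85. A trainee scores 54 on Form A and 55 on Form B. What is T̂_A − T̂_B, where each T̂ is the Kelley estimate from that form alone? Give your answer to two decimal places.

4.82

T̂_A = 0.698(54) + 0.302(84.7) = 63.2714
T̂_B = 0.85(55) + 0.15(78.0) = 58.4500
T̂_A − T̂_B = 4.8214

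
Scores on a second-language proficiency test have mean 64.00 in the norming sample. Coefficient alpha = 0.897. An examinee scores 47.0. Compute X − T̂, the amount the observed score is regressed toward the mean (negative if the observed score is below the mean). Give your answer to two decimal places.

T̂ = ρX + (1 − ρ)μ
  = 0.897 × 47.0 + 0.103 × 64.00
  = 42.1590 + 6.59200
  = 48.7510
  ≈ 48.751
X − T̂ = 47.0 − 48.751 = -1.751 → -1.75

-1.75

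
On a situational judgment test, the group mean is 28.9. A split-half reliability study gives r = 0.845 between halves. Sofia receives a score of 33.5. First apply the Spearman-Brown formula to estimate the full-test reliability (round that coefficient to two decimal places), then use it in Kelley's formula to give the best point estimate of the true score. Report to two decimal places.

Spearman-Brown: ρ = 2r/(1 + r) = 2(0.845)/(1 + 0.845) = 1.6900/1.845 = 0.9160 → 0.92
Regress the observed score toward the mean by the unreliability: T̂ = 0.92·33.5 + 0.08·28.9 = 30.820 + 2.312 = 33.132.

33.13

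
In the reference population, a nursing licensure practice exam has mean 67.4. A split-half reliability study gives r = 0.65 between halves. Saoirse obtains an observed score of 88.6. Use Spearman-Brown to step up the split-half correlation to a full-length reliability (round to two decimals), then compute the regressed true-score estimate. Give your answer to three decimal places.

Spearman-Brown: ρ = 2r/(1 + r) = 2(0.65)/(1 + 0.65) = 1.300/1.65 = 0.7879 → 0.79
T̂ = ρX + (1 − ρ)μ
  = 0.79 × 88.6 + 0.21 × 67.4
  = 69.994 + 14.154
  = 84.1480
  ≈ 84.148

84.148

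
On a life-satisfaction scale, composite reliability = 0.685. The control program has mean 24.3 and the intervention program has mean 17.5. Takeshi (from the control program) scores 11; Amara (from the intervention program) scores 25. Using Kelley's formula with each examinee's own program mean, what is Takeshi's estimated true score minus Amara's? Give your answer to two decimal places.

-7.45

T̂_Takeshi = 0.685(11) + 0.315(24.3) = 15.1895
T̂_Amara = 0.685(25) + 0.315(17.5) = 22.6375
Difference = 15.1895 − 22.6375 = -7.4480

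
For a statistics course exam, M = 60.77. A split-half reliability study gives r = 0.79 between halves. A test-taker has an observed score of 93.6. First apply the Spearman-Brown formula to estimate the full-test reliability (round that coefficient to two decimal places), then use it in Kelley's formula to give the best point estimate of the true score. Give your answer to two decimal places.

89.66

Spearman-Brown: ρ = 2r/(1 + r) = 2(0.79)/(1 + 0.79) = 1.580/1.79 = 0.8827 → 0.88
T̂ = 0.88(93.6) + 0.12(60.77) = 82.368 + 7.2924 = 89.660 → 89.66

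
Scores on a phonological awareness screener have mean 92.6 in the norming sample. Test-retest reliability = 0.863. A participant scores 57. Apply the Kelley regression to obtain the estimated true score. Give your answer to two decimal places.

61.88

T̂ = 0.863(57) + 0.137(92.6) = 49.191 + 12.6862 = 61.877 → 61.88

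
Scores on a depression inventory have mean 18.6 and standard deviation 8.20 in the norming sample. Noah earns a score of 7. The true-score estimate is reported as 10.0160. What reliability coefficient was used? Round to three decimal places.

0.740

T̂ = ρX + (1 − ρ)μ  ⇒  T̂ − μ = ρ(X − μ)
ρ = (T̂ − μ)/(X − μ) = (10.0160 − 18.6) / (7 − 18.6) = -8.5840 / -11.6 = 0.74000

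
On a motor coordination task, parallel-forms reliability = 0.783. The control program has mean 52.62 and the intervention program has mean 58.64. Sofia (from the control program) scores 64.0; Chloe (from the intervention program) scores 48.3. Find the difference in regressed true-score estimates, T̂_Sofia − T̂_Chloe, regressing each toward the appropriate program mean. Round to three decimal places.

T̂_Sofia = 0.783(64.0) + 0.217(52.62) = 61.53054
T̂_Chloe = 0.783(48.3) + 0.217(58.64) = 50.54378
Difference = 61.53054 − 50.54378 = 10.98676

10.987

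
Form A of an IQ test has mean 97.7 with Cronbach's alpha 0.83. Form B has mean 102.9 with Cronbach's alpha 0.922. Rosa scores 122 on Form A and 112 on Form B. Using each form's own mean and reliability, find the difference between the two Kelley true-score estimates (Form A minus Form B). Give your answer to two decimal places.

6.58

T̂_A = 0.83(122) + 0.17(97.7) = 117.8690
T̂_B = 0.922(112) + 0.078(102.9) = 111.2902
T̂_A − T̂_B = 6.5788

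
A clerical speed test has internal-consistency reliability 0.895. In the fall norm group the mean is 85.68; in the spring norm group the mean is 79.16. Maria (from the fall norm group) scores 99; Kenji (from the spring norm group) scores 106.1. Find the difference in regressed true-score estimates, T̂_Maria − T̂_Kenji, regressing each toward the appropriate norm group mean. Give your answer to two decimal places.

T̂_Maria = 0.895(99) + 0.105(85.68) = 97.6014
T̂_Kenji = 0.895(106.1) + 0.105(79.16) = 103.2713
Difference = 97.6014 − 103.2713 = -5.6699

-5.67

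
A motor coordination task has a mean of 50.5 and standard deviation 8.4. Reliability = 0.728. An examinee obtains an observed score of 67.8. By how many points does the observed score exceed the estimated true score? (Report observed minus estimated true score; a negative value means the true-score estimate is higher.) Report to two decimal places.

4.71

T̂ = 0.728(67.8) + 0.272(50.5) = 49.3584 + 13.7360 = 63.0944 → 63.094
X − T̂ = 67.8 − 63.094 = 4.706 → 4.71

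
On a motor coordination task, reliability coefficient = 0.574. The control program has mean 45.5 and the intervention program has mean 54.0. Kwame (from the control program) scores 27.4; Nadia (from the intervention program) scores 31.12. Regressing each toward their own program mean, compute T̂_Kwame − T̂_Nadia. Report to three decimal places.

T̂_Kwame = 0.574(27.4) + 0.426(45.5) = 35.11060
T̂_Nadia = 0.574(31.12) + 0.426(54.0) = 40.86688
Difference = 35.11060 − 40.86688 = -5.75628

-5.756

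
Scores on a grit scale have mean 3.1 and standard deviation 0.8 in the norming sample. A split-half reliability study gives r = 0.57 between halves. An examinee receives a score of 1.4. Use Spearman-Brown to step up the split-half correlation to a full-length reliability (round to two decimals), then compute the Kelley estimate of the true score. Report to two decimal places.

1.86

Spearman-Brown: ρ = 2r/(1 + r) = 2(0.57)/(1 + 0.57) = 1.140/1.57 = 0.7261 → 0.73
Kelley's formula gives T̂ = 0.73·1.4 + 0.27·3.1 = 1.022 + 0.837 = 1.859.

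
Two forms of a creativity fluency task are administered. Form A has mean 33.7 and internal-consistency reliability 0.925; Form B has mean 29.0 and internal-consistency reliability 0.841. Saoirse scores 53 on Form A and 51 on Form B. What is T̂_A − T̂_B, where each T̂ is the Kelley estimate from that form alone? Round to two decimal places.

T̂_A = 0.925(53) + 0.075(33.7) = 51.5525
T̂_B = 0.841(51) + 0.159(29.0) = 47.5020
T̂_A − T̂_B = 4.0505

4.05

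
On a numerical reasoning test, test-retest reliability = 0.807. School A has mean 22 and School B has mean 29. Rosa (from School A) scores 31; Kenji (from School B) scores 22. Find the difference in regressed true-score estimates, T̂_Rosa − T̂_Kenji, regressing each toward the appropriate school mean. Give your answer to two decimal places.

5.91

T̂_Rosa = 0.807(31) + 0.193(22) = 29.2630
T̂_Kenji = 0.807(22) + 0.193(29) = 23.3510
Difference = 29.2630 − 23.3510 = 5.9120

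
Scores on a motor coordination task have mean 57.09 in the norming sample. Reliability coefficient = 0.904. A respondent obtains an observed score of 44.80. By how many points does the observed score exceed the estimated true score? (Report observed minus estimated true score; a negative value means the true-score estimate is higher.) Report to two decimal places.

-1.18

T̂ = ρX + (1 − ρ)μ
  = 0.904 × 44.80 + 0.096 × 57.09
  = 40.49920 + 5.48064
  = 45.9798
  ≈ 45.980
X − T̂ = 44.80 − 45.980 = -1.180 → -1.18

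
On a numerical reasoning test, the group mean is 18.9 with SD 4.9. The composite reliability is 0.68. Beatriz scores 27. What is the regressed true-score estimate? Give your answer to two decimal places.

24.41

T̂ = ρX + (1 − ρ)μ
  = 0.68 × 27 + 0.32 × 18.9
  = 18.36 + 6.048
  = 24.408
  ≈ 24.41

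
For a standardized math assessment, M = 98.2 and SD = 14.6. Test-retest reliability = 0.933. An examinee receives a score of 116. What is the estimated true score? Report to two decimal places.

T̂ = 0.933(116) + 0.067(98.2) = 108.228 + 6.5794 = 114.807 → 114.81

114.81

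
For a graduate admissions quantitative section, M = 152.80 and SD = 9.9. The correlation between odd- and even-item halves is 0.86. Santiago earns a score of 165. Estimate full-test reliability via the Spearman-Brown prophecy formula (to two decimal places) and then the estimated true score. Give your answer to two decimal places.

164.02

Spearman-Brown: ρ = 2r/(1 + r) = 2(0.86)/(1 + 0.86) = 1.720/1.86 = 0.9247 → 0.92
T̂ = ρX + (1 − ρ)μ
  = 0.92 × 165 + 0.08 × 152.80
  = 151.80 + 12.2240
  = 164.024
  ≈ 164.02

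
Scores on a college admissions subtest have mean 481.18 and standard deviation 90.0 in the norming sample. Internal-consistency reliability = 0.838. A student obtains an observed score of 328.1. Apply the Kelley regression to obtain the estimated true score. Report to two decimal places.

352.90

Kelley's formula gives T̂ = 0.838·328.1 + 0.162·481.18 = 274.9478 + 77.95116 = 352.899.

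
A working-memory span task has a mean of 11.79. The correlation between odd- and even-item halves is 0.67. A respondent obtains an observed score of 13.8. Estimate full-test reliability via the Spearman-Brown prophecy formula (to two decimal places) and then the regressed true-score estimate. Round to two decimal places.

Spearman-Brown: ρ = 2r/(1 + r) = 2(0.67)/(1 + 0.67) = 1.340/1.67 = 0.8024 → 0.80
T̂ = 0.80(13.8) + 0.20(11.79) = 11.040 + 2.3580 = 13.398 → 13.40

13.40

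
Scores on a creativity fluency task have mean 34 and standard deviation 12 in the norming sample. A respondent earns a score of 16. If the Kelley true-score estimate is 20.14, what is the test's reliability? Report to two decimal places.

0.77

T̂ = ρX + (1 − ρ)μ  ⇒  T̂ − μ = ρ(X − μ)
ρ = (T̂ − μ)/(X − μ) = (20.14 − 34) / (16 − 34) = -13.86 / -18.0 = 0.7700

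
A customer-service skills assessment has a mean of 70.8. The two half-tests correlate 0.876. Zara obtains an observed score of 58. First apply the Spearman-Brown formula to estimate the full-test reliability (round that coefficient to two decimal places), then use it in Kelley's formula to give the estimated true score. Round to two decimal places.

58.90

Spearman-Brown: ρ = 2r/(1 + r) = 2(0.876)/(1 + 0.876) = 1.7520/1.876 = 0.9339 → 0.93
Weight the observed score by reliability and the mean by (1 − reliability): T̂ = 0.93·58 + 0.07·70.8 = 53.94 + 4.956 = 58.896.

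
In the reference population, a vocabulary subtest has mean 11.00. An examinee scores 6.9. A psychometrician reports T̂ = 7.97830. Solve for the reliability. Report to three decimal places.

0.737

T̂ = ρX + (1 − ρ)μ  ⇒  T̂ − μ = ρ(X − μ)
ρ = (T̂ − μ)/(X − μ) = (7.97830 − 11.00) / (6.9 − 11.00) = -3.02170 / -4.10 = 0.73700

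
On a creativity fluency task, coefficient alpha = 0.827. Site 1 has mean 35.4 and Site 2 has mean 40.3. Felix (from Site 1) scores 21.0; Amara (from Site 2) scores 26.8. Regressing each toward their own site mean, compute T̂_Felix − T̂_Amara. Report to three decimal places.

-5.644

T̂_Felix = 0.827(21.0) + 0.173(35.4) = 23.49120
T̂_Amara = 0.827(26.8) + 0.173(40.3) = 29.13550
Difference = 23.49120 − 29.13550 = -5.64430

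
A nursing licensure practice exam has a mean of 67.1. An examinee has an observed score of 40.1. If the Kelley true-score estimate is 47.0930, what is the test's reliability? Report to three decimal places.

0.741

T̂ = ρX + (1 − ρ)μ  ⇒  T̂ − μ = ρ(X − μ)
ρ = (T̂ − μ)/(X − μ) = (47.0930 − 67.1) / (40.1 − 67.1) = -20.0070 / -27.0 = 0.74100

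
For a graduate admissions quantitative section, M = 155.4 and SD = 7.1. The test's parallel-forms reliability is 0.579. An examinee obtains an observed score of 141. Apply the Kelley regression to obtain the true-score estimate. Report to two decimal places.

T̂ = ρX + (1 − ρ)μ
  = 0.579 × 141 + 0.421 × 155.4
  = 81.639 + 65.4234
  = 147.062
  ≈ 147.06

147.06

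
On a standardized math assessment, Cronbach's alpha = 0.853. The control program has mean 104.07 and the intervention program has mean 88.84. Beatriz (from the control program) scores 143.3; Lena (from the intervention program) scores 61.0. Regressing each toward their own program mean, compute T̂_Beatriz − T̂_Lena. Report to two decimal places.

T̂_Beatriz = 0.853(143.3) + 0.147(104.07) = 137.5332
T̂_Lena = 0.853(61.0) + 0.147(88.84) = 65.0925
Difference = 137.5332 − 65.0925 = 72.4407

72.44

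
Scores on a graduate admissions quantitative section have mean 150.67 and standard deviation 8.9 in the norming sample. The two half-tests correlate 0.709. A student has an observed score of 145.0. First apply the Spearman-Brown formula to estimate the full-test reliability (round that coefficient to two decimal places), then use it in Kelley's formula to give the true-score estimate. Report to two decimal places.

145.96

Spearman-Brown: ρ = 2r/(1 + r) = 2(0.709)/(1 + 0.709) = 1.4180/1.709 = 0.8297 → 0.83
Regress the observed score toward the mean by the unreliability: T̂ = 0.83·145.0 + 0.17·150.67 = 120.350 + 25.6139 = 145.964.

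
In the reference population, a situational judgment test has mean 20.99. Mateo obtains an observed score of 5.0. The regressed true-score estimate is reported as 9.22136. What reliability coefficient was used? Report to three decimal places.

T̂ = ρX + (1 − ρ)μ  ⇒  T̂ − μ = ρ(X − μ)
ρ = (T̂ − μ)/(X − μ) = (9.22136 − 20.99) / (5.0 − 20.99) = -11.76864 / -15.99 = 0.73600

0.736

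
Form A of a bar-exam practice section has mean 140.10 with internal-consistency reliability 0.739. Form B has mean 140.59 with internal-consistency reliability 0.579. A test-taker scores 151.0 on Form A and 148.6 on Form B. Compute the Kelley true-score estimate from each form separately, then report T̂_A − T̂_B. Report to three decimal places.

2.927

T̂_A = 0.739(151.0) + 0.261(140.10) = 148.15510
T̂_B = 0.579(148.6) + 0.421(140.59) = 145.22779
T̂_A − T̂_B = 2.92731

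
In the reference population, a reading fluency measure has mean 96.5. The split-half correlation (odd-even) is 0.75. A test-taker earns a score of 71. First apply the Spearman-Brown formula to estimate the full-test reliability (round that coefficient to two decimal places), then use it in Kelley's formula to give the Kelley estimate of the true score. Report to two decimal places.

Spearman-Brown: ρ = 2r/(1 + r) = 2(0.75)/(1 + 0.75) = 1.500/1.75 = 0.8571 → 0.86
Regress the observed score toward the mean by the unreliability: T̂ = 0.86·71 + 0.14·96.5 = 61.06 + 13.510 = 74.570.

74.57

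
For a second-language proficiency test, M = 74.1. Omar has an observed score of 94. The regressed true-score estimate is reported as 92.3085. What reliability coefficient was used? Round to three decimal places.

T̂ = ρX + (1 − ρ)μ  ⇒  T̂ − μ = ρ(X − μ)
ρ = (T̂ − μ)/(X − μ) = (92.3085 − 74.1) / (94 − 74.1) = 18.2085 / 19.9 = 0.91500

0.915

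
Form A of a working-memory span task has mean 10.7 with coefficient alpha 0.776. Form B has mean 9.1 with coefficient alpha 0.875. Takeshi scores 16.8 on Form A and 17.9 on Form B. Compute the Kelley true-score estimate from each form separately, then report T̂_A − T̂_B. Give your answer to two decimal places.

-1.37

T̂_A = 0.776(16.8) + 0.224(10.7) = 15.4336
T̂_B = 0.875(17.9) + 0.125(9.1) = 16.8000
T̂_A − T̂_B = -1.3664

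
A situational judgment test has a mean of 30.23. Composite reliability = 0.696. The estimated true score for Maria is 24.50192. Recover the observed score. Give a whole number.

T̂ = ρX + (1 − ρ)μ  ⇒  X = (T̂ − (1 − ρ)μ) / ρ
X = (24.50192 − 0.304 × 30.23) / 0.696 = (24.50192 − 9.18992) / 0.696 = 15.31200 / 0.696 = 22.00

22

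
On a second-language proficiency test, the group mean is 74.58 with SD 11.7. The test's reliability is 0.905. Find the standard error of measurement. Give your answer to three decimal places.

3.606

SEM = SD · √(1 − ρ) = 11.7 × √0.095 = 11.7 × 0.3082 = 3.6062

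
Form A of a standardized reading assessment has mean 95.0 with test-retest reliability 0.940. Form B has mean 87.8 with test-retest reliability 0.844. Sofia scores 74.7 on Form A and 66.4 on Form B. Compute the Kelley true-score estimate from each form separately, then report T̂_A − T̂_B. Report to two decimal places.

6.18

T̂_A = 0.940(74.7) + 0.060(95.0) = 75.9180
T̂_B = 0.844(66.4) + 0.156(87.8) = 69.7384
T̂_A − T̂_B = 6.1796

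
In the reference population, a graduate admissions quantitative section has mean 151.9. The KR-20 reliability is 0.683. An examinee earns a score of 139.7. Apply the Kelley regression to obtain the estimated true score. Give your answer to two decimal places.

T̂ = ρX + (1 − ρ)μ
  = 0.683 × 139.7 + 0.317 × 151.9
  = 95.4151 + 48.1523
  = 143.567
  ≈ 143.57

143.57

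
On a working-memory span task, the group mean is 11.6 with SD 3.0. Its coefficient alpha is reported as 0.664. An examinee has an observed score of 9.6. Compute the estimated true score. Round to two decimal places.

10.27

T̂ = ρX + (1 − ρ)μ
  = 0.664 × 9.6 + 0.336 × 11.6
  = 6.3744 + 3.8976
  = 10.272
  ≈ 10.27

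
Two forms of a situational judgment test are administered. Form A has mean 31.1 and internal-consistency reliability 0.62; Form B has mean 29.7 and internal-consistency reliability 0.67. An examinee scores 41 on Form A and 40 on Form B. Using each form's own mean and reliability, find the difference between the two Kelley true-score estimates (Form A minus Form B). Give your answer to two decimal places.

T̂_A = 0.62(41) + 0.38(31.1) = 37.2380
T̂_B = 0.67(40) + 0.33(29.7) = 36.6010
T̂_A − T̂_B = 0.6370

0.64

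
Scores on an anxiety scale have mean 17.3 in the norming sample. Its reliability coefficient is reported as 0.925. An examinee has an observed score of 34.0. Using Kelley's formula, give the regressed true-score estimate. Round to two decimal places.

32.75

T̂ = 0.925(34.0) + 0.075(17.3) = 31.4500 + 1.2975 = 32.748 → 32.75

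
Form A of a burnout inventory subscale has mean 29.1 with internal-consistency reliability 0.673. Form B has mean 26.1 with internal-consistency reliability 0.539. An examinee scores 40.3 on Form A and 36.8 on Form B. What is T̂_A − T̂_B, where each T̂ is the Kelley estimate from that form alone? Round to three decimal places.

T̂_A = 0.673(40.3) + 0.327(29.1) = 36.63760
T̂_B = 0.539(36.8) + 0.461(26.1) = 31.86730
T̂_A − T̂_B = 4.77030

4.770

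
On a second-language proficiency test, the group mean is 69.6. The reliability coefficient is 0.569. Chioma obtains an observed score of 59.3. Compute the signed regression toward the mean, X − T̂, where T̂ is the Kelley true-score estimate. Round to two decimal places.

Weight the observed score by reliability and the mean by (1 − reliability): T̂ = 0.569·59.3 + 0.431·69.6 = 33.7417 + 29.9976 = 63.7393.
X − T̂ = 59.3 − 63.739 = -4.439 → -4.44

-4.44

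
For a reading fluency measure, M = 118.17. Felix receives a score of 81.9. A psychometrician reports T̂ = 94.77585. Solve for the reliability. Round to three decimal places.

T̂ = ρX + (1 − ρ)μ  ⇒  T̂ − μ = ρ(X − μ)
ρ = (T̂ − μ)/(X − μ) = (94.77585 − 118.17) / (81.9 − 118.17) = -23.39415 / -36.27 = 0.64500

0.645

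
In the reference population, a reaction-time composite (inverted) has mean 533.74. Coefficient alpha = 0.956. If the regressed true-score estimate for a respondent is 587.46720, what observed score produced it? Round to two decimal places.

589.94

T̂ = ρX + (1 − ρ)μ  ⇒  X = (T̂ − (1 − ρ)μ) / ρ
X = (587.46720 − 0.044 × 533.74) / 0.956 = (587.46720 − 23.48456) / 0.956 = 563.98264 / 0.956 = 589.9400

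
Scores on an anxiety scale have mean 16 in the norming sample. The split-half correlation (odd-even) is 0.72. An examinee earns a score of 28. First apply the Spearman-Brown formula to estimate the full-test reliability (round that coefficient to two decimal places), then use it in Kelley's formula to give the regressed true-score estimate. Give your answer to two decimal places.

26.08

Spearman-Brown: ρ = 2r/(1 + r) = 2(0.72)/(1 + 0.72) = 1.440/1.72 = 0.8372 → 0.84
Weight the observed score by reliability and the mean by (1 − reliability): T̂ = 0.84·28 + 0.16·16 = 23.52 + 2.56 = 26.080.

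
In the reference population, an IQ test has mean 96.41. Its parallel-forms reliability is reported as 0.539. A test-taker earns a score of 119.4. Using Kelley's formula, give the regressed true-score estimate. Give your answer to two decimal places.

108.80

T̂ = ρX + (1 − ρ)μ
  = 0.539 × 119.4 + 0.461 × 96.41
  = 64.3566 + 44.44501
  = 108.802
  ≈ 108.80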